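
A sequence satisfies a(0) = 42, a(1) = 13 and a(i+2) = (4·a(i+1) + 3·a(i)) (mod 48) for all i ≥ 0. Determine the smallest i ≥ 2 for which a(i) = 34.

2

Listing terms: a(0) = 42; a(1) = 13; a(2) = 34; a(3) = 31; a(4) = 34; a(5) = 37; a(6) = 10; a(7) = 7; a(8) = 10; a(9) = 13; a(10) = 34.
Since (a(9), a(10)) = (a(1), a(2)) = (13, 34) (two consecutive terms determine the rest), the sequence is eventually periodic: after a pre-period of length 1 it cycles with period 8.
The value 34 first appears (with i ≥ 2) at a(2).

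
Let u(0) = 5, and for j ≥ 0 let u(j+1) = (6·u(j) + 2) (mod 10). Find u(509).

We have u(0) = 5, u(1) = 2, u(2) = 4, u(3) = 6, u(4) = 8, u(5) = 0, u(6) = 2.
Since u(6) = u(1) = 2, the sequence is eventually periodic: after a pre-period of length 1 it cycles with period 5.
For j ≥ 1, u(j) depends only on (j - 1) mod 5. (509 - 1) mod 5 = 3, so u(509) = u(4) = 8.

8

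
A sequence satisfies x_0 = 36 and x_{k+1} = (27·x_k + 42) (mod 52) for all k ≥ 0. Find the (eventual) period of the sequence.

26

Listing terms: x_0 = 36; x_1 = 26; x_2 = 16; x_3 = 6; x_4 = 48; x_5 = 38; x_6 = 28; x_7 = 18; x_8 = 8; x_9 = 50; x_{10} = 40; x_{11} = 30; x_{12} = 20; x_{13} = 10; x_{14} = 0; x_{15} = 42; x_{16} = 32; x_{17} = 22; x_{18} = 12; x_{19} = 2; x_{20} = 44; x_{21} = 34; x_{22} = 24; x_{23} = 14; x_{24} = 4; x_{25} = 46; x_{26} = 36.
The sequence repeats with period 26.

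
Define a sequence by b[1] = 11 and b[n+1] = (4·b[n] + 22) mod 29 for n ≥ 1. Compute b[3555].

21

b[1] = 11,  b[2] = 8,  b[3] = 25,  b[4] = 6,  b[5] = 17,  b[6] = 3,  b[7] = 5,  b[8] = 13,  b[9] = 16,  b[10] = 28,  b[11] = 18,  b[12] = 7,  b[13] = 21,  b[14] = 19,  b[15] = 11.
Since b[15] = b[1] = 11, the sequence is periodic with period 14.
So b[3555] = b[1 + ((3555-1) mod 14)] = b[13] = 21.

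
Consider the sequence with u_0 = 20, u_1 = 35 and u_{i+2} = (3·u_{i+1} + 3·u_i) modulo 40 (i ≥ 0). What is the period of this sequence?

u_0 = 20, u_1 = 35, u_2 = 5, u_3 = 0, u_4 = 15, u_5 = 5, u_6 = 20, u_7 = 35.
The sequence repeats with period 6.

6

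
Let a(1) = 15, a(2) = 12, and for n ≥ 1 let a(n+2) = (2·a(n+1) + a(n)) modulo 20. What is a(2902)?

Computing terms: a(1) = 15,  a(2) = 12,  a(3) = 19,  a(4) = 10,  a(5) = 19,  a(6) = 8,  a(7) = 15,  a(8) = 18,  a(9) = 11,  a(10) = 0,  a(11) = 11,  a(12) = 2,  a(13) = 15,  a(14) = 12.
The sequence repeats with period 12.
So a(2902) = a(1 + ((2902-1) mod 12)) = a(10) = 0.

0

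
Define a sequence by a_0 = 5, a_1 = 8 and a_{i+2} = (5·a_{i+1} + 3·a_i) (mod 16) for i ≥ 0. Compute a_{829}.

8

a_0 = 5,  a_1 = 8,  a_2 = 7,  a_3 = 11,  a_4 = 12,  a_5 = 13,  a_6 = 5,  a_7 = 0,  a_8 = 15,  a_9 = 11,  a_{10} = 4,  a_{11} = 5,  a_{12} = 5,  a_{13} = 8.
The sequence repeats with period 12.
So a_{829} = a_{0 + ((829-0) mod 12)} = a_1 = 8.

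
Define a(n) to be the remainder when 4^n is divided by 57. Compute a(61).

25

a(0) = 1,  a(1) = 4,  a(2) = 16,  a(3) = 7,  a(4) = 28,  a(5) = 55,  a(6) = 49,  a(7) = 25,  a(8) = 43,  a(9) = 1.
Since a(9) = a(0) = 1, the sequence is periodic with period 9.
So a(61) = a(0 + ((61-0) mod 9)) = a(7) = 25.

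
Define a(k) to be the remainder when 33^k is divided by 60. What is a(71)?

57

a(0) = 1, a(1) = 33, a(2) = 9, a(3) = 57, a(4) = 21, a(5) = 33.
Since a(5) = a(1) = 33, the sequence is eventually periodic: after a pre-period of length 1 it cycles with period 4.
For k ≥ 1, a(k) depends only on (k - 1) mod 4. (71 - 1) mod 4 = 2, so a(71) = a(3) = 57.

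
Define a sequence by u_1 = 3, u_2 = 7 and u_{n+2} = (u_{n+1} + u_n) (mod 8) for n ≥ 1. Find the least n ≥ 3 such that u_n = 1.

4

Listing terms: u_1 = 3, u_2 = 7, u_3 = 2, u_4 = 1, u_5 = 3, u_6 = 4, u_7 = 7, u_8 = 3, u_9 = 2, u_{10} = 5, u_{11} = 7, u_{12} = 4, u_{13} = 3, u_{14} = 7.
The sequence repeats with period 12.
The value 1 first appears (with n ≥ 3) at u_4.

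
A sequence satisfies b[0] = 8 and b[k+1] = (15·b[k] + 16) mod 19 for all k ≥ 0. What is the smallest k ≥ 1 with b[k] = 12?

8

We have b[0] = 8,  b[1] = 3,  b[2] = 4,  b[3] = 0,  b[4] = 16,  b[5] = 9,  b[6] = 18,  b[7] = 1,  b[8] = 12,  b[9] = 6,  b[10] = 11,  b[11] = 10,  b[12] = 14,  b[13] = 17,  b[14] = 5,  b[15] = 15,  b[16] = 13,  b[17] = 2,  b[18] = 8.
The sequence repeats with period 18.
The value 12 first appears (with k ≥ 1) at b[8].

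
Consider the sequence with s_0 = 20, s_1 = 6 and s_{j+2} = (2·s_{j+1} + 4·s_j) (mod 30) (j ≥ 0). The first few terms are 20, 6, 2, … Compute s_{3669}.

24

Listing terms: s_0 = 20; s_1 = 6; s_2 = 2; s_3 = 28; s_4 = 4; s_5 = 0; s_6 = 16; s_7 = 2; s_8 = 8; s_9 = 24; s_{10} = 20; s_{11} = 16; s_{12} = 22; s_{13} = 18; s_{14} = 4; s_{15} = 20; s_{16} = 26; s_{17} = 12; s_{18} = 8; s_{19} = 4; s_{20} = 10; s_{21} = 6; s_{22} = 22; s_{23} = 8; s_{24} = 14; s_{25} = 0; s_{26} = 26; s_{27} = 22; s_{28} = 28; s_{29} = 24; s_{30} = 10; s_{31} = 26; s_{32} = 2; s_{33} = 18; s_{34} = 14; s_{35} = 10; s_{36} = 16; s_{37} = 12; s_{38} = 28; s_{39} = 14; s_{40} = 20; s_{41} = 6.
The sequence repeats with period 40.
(3669 - 0) mod 40 = 29, so s_{3669} = s_{29} = 24.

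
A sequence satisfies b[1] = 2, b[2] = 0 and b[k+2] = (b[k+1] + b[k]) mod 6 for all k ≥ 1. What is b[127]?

Listing terms: b[1] = 2; b[2] = 0; b[3] = 2; b[4] = 2; b[5] = 4; b[6] = 0; b[7] = 4; b[8] = 4; b[9] = 2; b[10] = 0.
Since (b[9], b[10]) = (b[1], b[2]) = (2, 0) (two consecutive terms determine the rest), the sequence is periodic with period 8.
(127 - 1) mod 8 = 6, so b[127] = b[7] = 4.

4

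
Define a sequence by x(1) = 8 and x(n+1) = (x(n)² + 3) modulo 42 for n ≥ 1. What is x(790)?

7

x(1) = 8; x(2) = 25; x(3) = 40; x(4) = 7; x(5) = 10; x(6) = 19; x(7) = 28; x(8) = 31; x(9) = 40.
Since x(9) = x(3) = 40, the sequence is eventually periodic: after a pre-period of length 2 it cycles with period 6.
For n ≥ 3, x(n) depends only on (n - 3) mod 6. (790 - 3) mod 6 = 1, so x(790) = x(4) = 7.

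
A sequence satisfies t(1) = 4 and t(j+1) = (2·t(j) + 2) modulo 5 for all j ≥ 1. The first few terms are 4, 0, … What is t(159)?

Computing terms: t(1) = 4,  t(2) = 0,  t(3) = 2,  t(4) = 1,  t(5) = 4.
Since t(5) = t(1) = 4, the sequence is periodic with period 4.
(159 - 1) mod 4 = 2, so t(159) = t(3) = 2.

2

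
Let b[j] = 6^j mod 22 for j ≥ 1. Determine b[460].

We have b[1] = 6; b[2] = 14; b[3] = 18; b[4] = 20; b[5] = 10; b[6] = 16; b[7] = 8; b[8] = 4; b[9] = 2; b[10] = 12; b[11] = 6.
Since b[11] = b[1] = 6, the sequence is periodic with period 10.
(460 - 1) mod 10 = 9, so b[460] = b[10] = 12.

12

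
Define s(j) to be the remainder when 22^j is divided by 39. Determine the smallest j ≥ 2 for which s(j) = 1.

Computing terms: s(1) = 22, s(2) = 16, s(3) = 1, s(4) = 22.
The sequence repeats with period 3.
The value 1 first appears (with j ≥ 2) at s(3).

3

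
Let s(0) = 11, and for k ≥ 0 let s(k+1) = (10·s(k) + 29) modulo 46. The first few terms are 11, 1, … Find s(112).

39

s(0) = 11,  s(1) = 1,  s(2) = 39,  s(3) = 5,  s(4) = 33,  s(5) = 37,  s(6) = 31,  s(7) = 17,  s(8) = 15,  s(9) = 41,  s(10) = 25,  s(11) = 3,  s(12) = 13,  s(13) = 21,  s(14) = 9,  s(15) = 27,  s(16) = 23,  s(17) = 29,  s(18) = 43,  s(19) = 45,  s(20) = 19,  s(21) = 35,  s(22) = 11.
Since s(22) = s(0) = 11, the sequence is periodic with period 22.
So s(112) = s(0 + ((112-0) mod 22)) = s(2) = 39.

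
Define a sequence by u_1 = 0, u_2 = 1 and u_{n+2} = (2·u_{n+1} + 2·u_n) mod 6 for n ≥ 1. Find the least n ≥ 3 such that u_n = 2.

We have u_1 = 0; u_2 = 1; u_3 = 2; u_4 = 0; u_5 = 4; u_6 = 2; u_7 = 0.
Since (u_6, u_7) = (u_3, u_4) = (2, 0) (two consecutive terms determine the rest), the sequence is eventually periodic: after a pre-period of length 2 it cycles with period 3.
The value 2 first appears (with n ≥ 3) at u_3.

3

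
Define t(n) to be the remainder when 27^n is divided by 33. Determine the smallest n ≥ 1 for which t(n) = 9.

4

t(0) = 1, t(1) = 27, t(2) = 3, t(3) = 15, t(4) = 9, t(5) = 12, t(6) = 27.
Since t(6) = t(1) = 27, the sequence is eventually periodic: after a pre-period of length 1 it cycles with period 5.
The value 9 first appears (with n ≥ 1) at t(4).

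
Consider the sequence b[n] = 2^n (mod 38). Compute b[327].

We have b[1] = 2; b[2] = 4; b[3] = 8; b[4] = 16; b[5] = 32; b[6] = 26; b[7] = 14; b[8] = 28; b[9] = 18; b[10] = 36; b[11] = 34; b[12] = 30; b[13] = 22; b[14] = 6; b[15] = 12; b[16] = 24; b[17] = 10; b[18] = 20; b[19] = 2.
Since b[19] = b[1] = 2, the sequence is periodic with period 18.
(327 - 1) mod 18 = 2, so b[327] = b[3] = 8.

8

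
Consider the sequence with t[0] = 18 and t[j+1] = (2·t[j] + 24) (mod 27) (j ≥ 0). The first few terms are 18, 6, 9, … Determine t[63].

15

Listing terms: t[0] = 18, t[1] = 6, t[2] = 9, t[3] = 15, t[4] = 0, t[5] = 24, t[6] = 18.
The sequence repeats with period 6.
(63 - 0) mod 6 = 3, so t[63] = t[3] = 15.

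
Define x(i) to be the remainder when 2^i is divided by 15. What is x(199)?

8

Listing terms: x(0) = 1; x(1) = 2; x(2) = 4; x(3) = 8; x(4) = 1.
Since x(4) = x(0) = 1, the sequence is periodic with period 4.
(199 - 0) mod 4 = 3, so x(199) = x(3) = 8.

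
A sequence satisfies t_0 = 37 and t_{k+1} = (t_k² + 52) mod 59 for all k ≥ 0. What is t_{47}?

18

Listing terms: t_0 = 37,  t_1 = 5,  t_2 = 18,  t_3 = 22,  t_4 = 5.
Since t_4 = t_1 = 5, the sequence is eventually periodic: after a pre-period of length 1 it cycles with period 3.
For k ≥ 1, t_k depends only on (k - 1) mod 3. (47 - 1) mod 3 = 1, so t_{47} = t_2 = 18.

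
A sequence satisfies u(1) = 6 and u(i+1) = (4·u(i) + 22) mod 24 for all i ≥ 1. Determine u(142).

u(1) = 6,  u(2) = 22,  u(3) = 14,  u(4) = 6.
The sequence repeats with period 3.
(142 - 1) mod 3 = 0, so u(142) = u(1) = 6.

6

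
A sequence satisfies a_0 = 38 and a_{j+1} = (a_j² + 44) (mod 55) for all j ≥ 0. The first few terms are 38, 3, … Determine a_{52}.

38

a_0 = 38; a_1 = 3; a_2 = 53; a_3 = 48; a_4 = 38.
Since a_4 = a_0 = 38, the sequence is periodic with period 4.
So a_{52} = a_{0 + ((52-0) mod 4)} = a_0 = 38.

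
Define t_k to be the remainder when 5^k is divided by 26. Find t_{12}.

1

t_0 = 1; t_1 = 5; t_2 = 25; t_3 = 21; t_4 = 1.
The sequence repeats with period 4.
So t_{12} = t_{0 + ((12-0) mod 4)} = t_0 = 1.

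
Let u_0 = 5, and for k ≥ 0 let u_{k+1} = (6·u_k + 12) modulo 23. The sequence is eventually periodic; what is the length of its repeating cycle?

Computing terms: u_0 = 5; u_1 = 19; u_2 = 11; u_3 = 9; u_4 = 20; u_5 = 17; u_6 = 22; u_7 = 6; u_8 = 2; u_9 = 1; u_{10} = 18; u_{11} = 5.
Since u_{11} = u_0 = 5, the sequence is periodic with period 11.

11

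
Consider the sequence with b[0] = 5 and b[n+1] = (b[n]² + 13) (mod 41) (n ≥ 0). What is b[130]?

38

b[0] = 5; b[1] = 38; b[2] = 22; b[3] = 5.
Since b[3] = b[0] = 5, the sequence is periodic with period 3.
So b[130] = b[0 + ((130-0) mod 3)] = b[1] = 38.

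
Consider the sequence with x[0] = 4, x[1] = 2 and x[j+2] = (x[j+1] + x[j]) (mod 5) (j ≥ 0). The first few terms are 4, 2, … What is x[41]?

2

x[0] = 4, x[1] = 2, x[2] = 1, x[3] = 3, x[4] = 4, x[5] = 2.
The sequence repeats with period 4.
So x[41] = x[0 + ((41-0) mod 4)] = x[1] = 2.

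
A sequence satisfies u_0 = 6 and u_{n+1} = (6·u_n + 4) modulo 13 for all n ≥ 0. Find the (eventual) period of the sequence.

u_0 = 6, u_1 = 1, u_2 = 10, u_3 = 12, u_4 = 11, u_5 = 5, u_6 = 8, u_7 = 0, u_8 = 4, u_9 = 2, u_{10} = 3, u_{11} = 9, u_{12} = 6.
Since u_{12} = u_0 = 6, the sequence is periodic with period 12.

12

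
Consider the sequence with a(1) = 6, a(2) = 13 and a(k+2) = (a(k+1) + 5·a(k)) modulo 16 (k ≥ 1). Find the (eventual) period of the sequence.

Listing terms: a(1) = 6, a(2) = 13, a(3) = 11, a(4) = 12, a(5) = 3, a(6) = 15, a(7) = 14, a(8) = 9, a(9) = 15, a(10) = 12, a(11) = 7, a(12) = 3, a(13) = 6, a(14) = 5, a(15) = 3, a(16) = 12, a(17) = 11, a(18) = 7, a(19) = 14, a(20) = 1, a(21) = 7, a(22) = 12, a(23) = 15, a(24) = 11, a(25) = 6, a(26) = 13.
The sequence repeats with period 24.

24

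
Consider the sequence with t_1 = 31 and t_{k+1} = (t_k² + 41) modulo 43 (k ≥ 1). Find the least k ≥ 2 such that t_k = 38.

Computing terms: t_1 = 31, t_2 = 13, t_3 = 38, t_4 = 23, t_5 = 11, t_6 = 33, t_7 = 12, t_8 = 13.
Since t_8 = t_2 = 13, the sequence is eventually periodic: after a pre-period of length 1 it cycles with period 6.
The value 38 first appears (with k ≥ 2) at t_3.

3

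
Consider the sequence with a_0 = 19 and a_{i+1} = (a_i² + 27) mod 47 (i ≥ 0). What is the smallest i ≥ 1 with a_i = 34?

3

Listing terms: a_0 = 19, a_1 = 12, a_2 = 30, a_3 = 34, a_4 = 8, a_5 = 44, a_6 = 36, a_7 = 7, a_8 = 29, a_9 = 22, a_{10} = 41, a_{11} = 16, a_{12} = 1, a_{13} = 28, a_{14} = 12.
Since a_{14} = a_1 = 12, the sequence is eventually periodic: after a pre-period of length 1 it cycles with period 13.
The value 34 first appears (with i ≥ 1) at a_3.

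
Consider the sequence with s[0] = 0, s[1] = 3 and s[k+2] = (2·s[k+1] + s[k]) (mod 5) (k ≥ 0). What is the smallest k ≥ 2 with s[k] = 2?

We have s[0] = 0,  s[1] = 3,  s[2] = 1,  s[3] = 0,  s[4] = 1,  s[5] = 2,  s[6] = 0,  s[7] = 2,  s[8] = 4,  s[9] = 0,  s[10] = 4,  s[11] = 3,  s[12] = 0,  s[13] = 3.
The sequence repeats with period 12.
The value 2 first appears (with k ≥ 2) at s[5].

5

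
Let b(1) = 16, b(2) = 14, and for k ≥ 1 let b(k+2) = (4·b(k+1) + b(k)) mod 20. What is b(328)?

We have b(1) = 16,  b(2) = 14,  b(3) = 12,  b(4) = 2,  b(5) = 0,  b(6) = 2,  b(7) = 8,  b(8) = 14,  b(9) = 4,  b(10) = 10,  b(11) = 4,  b(12) = 6,  b(13) = 8,  b(14) = 18,  b(15) = 0,  b(16) = 18,  b(17) = 12,  b(18) = 6,  b(19) = 16,  b(20) = 10,  b(21) = 16,  b(22) = 14.
The sequence repeats with period 20.
So b(328) = b(1 + ((328-1) mod 20)) = b(8) = 14.

14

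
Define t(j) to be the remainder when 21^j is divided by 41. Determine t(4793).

Listing terms: t(0) = 1; t(1) = 21; t(2) = 31; t(3) = 36; t(4) = 18; t(5) = 9; t(6) = 25; t(7) = 33; t(8) = 37; t(9) = 39; t(10) = 40; t(11) = 20; t(12) = 10; t(13) = 5; t(14) = 23; t(15) = 32; t(16) = 16; t(17) = 8; t(18) = 4; t(19) = 2; t(20) = 1.
The sequence repeats with period 20.
(4793 - 0) mod 20 = 13, so t(4793) = t(13) = 5.

5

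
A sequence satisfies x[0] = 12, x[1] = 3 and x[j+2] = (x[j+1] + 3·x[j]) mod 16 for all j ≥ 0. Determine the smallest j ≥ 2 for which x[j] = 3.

7

Listing terms: x[0] = 12; x[1] = 3; x[2] = 7; x[3] = 0; x[4] = 5; x[5] = 5; x[6] = 4; x[7] = 3; x[8] = 15; x[9] = 8; x[10] = 5; x[11] = 13; x[12] = 12; x[13] = 3.
The sequence repeats with period 12.
The value 3 first appears (with j ≥ 2) at x[7].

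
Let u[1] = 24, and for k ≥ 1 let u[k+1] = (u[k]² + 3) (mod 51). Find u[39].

u[1] = 24, u[2] = 18, u[3] = 21, u[4] = 36, u[5] = 24.
Since u[5] = u[1] = 24, the sequence is periodic with period 4.
So u[39] = u[1 + ((39-1) mod 4)] = u[3] = 21.

21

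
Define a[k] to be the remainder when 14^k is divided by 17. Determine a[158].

2

a[1] = 14; a[2] = 9; a[3] = 7; a[4] = 13; a[5] = 12; a[6] = 15; a[7] = 6; a[8] = 16; a[9] = 3; a[10] = 8; a[11] = 10; a[12] = 4; a[13] = 5; a[14] = 2; a[15] = 11; a[16] = 1; a[17] = 14.
The sequence repeats with period 16.
(158 - 1) mod 16 = 13, so a[158] = a[14] = 2.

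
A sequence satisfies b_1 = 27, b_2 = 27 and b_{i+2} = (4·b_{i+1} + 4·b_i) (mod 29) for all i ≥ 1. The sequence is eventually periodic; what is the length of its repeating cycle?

b_1 = 27,  b_2 = 27,  b_3 = 13,  b_4 = 15,  b_5 = 25,  b_6 = 15,  b_7 = 15,  b_8 = 4,  b_9 = 18,  b_{10} = 1,  b_{11} = 18,  b_{12} = 18,  b_{13} = 28,  b_{14} = 10,  b_{15} = 7,  b_{16} = 10,  b_{17} = 10,  b_{18} = 22,  b_{19} = 12,  b_{20} = 20,  b_{21} = 12,  b_{22} = 12,  b_{23} = 9,  b_{24} = 26,  b_{25} = 24,  b_{26} = 26,  b_{27} = 26,  b_{28} = 5,  b_{29} = 8,  b_{30} = 23,  b_{31} = 8,  b_{32} = 8,  b_{33} = 6,  b_{34} = 27,  b_{35} = 16,  b_{36} = 27,  b_{37} = 27.
Since (b_{36}, b_{37}) = (b_1, b_2) = (27, 27) (two consecutive terms determine the rest), the sequence is periodic with period 35.

35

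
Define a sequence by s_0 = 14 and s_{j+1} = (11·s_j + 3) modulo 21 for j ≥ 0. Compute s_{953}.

Listing terms: s_0 = 14; s_1 = 10; s_2 = 8; s_3 = 7; s_4 = 17; s_5 = 1; s_6 = 14.
The sequence repeats with period 6.
(953 - 0) mod 6 = 5, so s_{953} = s_5 = 1.

1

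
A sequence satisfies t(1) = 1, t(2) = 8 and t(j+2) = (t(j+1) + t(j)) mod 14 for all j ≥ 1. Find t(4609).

1

Computing terms: t(1) = 1,  t(2) = 8,  t(3) = 9,  t(4) = 3,  t(5) = 12,  t(6) = 1,  t(7) = 13,  t(8) = 0,  t(9) = 13,  t(10) = 13,  t(11) = 12,  t(12) = 11,  t(13) = 9,  t(14) = 6,  t(15) = 1,  t(16) = 7,  t(17) = 8,  t(18) = 1,  t(19) = 9,  t(20) = 10,  t(21) = 5,  t(22) = 1,  t(23) = 6,  t(24) = 7,  t(25) = 13,  t(26) = 6,  t(27) = 5,  t(28) = 11,  t(29) = 2,  t(30) = 13,  t(31) = 1,  t(32) = 0,  t(33) = 1,  t(34) = 1,  t(35) = 2,  t(36) = 3,  t(37) = 5,  t(38) = 8,  t(39) = 13,  t(40) = 7,  t(41) = 6,  t(42) = 13,  t(43) = 5,  t(44) = 4,  t(45) = 9,  t(46) = 13,  t(47) = 8,  t(48) = 7,  t(49) = 1,  t(50) = 8.
The sequence repeats with period 48.
So t(4609) = t(1 + ((4609-1) mod 48)) = t(1) = 1.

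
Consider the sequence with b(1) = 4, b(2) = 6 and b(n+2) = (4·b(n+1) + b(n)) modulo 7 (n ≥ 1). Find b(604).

1

Computing terms: b(1) = 4,  b(2) = 6,  b(3) = 0,  b(4) = 6,  b(5) = 3,  b(6) = 4,  b(7) = 5,  b(8) = 3,  b(9) = 3,  b(10) = 1,  b(11) = 0,  b(12) = 1,  b(13) = 4,  b(14) = 3,  b(15) = 2,  b(16) = 4,  b(17) = 4,  b(18) = 6.
The sequence repeats with period 16.
So b(604) = b(1 + ((604-1) mod 16)) = b(12) = 1.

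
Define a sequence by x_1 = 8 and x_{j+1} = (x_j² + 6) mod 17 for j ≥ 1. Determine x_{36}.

14

Computing terms: x_1 = 8; x_2 = 2; x_3 = 10; x_4 = 4; x_5 = 5; x_6 = 14; x_7 = 15; x_8 = 10.
Since x_8 = x_3 = 10, the sequence is eventually periodic: after a pre-period of length 2 it cycles with period 5.
For j ≥ 3, x_j depends only on (j - 3) mod 5. (36 - 3) mod 5 = 3, so x_{36} = x_6 = 14.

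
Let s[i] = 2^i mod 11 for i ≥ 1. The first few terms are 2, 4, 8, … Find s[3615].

10

s[1] = 2,  s[2] = 4,  s[3] = 8,  s[4] = 5,  s[5] = 10,  s[6] = 9,  s[7] = 7,  s[8] = 3,  s[9] = 6,  s[10] = 1,  s[11] = 2.
The sequence repeats with period 10.
So s[3615] = s[1 + ((3615-1) mod 10)] = s[5] = 10.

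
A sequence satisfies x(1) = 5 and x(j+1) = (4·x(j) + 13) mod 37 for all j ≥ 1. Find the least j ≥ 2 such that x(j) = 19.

12

Computing terms: x(1) = 5,  x(2) = 33,  x(3) = 34,  x(4) = 1,  x(5) = 17,  x(6) = 7,  x(7) = 4,  x(8) = 29,  x(9) = 18,  x(10) = 11,  x(11) = 20,  x(12) = 19,  x(13) = 15,  x(14) = 36,  x(15) = 9,  x(16) = 12,  x(17) = 24,  x(18) = 35,  x(19) = 5.
Since x(19) = x(1) = 5, the sequence is periodic with period 18.
The value 19 first appears (with j ≥ 2) at x(12).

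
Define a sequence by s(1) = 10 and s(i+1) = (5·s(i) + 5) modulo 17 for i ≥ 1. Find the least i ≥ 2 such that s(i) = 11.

4

s(1) = 10; s(2) = 4; s(3) = 8; s(4) = 11; s(5) = 9; s(6) = 16; s(7) = 0; s(8) = 5; s(9) = 13; s(10) = 2; s(11) = 15; s(12) = 12; s(13) = 14; s(14) = 7; s(15) = 6; s(16) = 1; s(17) = 10.
The sequence repeats with period 16.
The value 11 first appears (with i ≥ 2) at s(4).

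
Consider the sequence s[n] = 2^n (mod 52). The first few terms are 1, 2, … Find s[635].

Computing terms: s[0] = 1, s[1] = 2, s[2] = 4, s[3] = 8, s[4] = 16, s[5] = 32, s[6] = 12, s[7] = 24, s[8] = 48, s[9] = 44, s[10] = 36, s[11] = 20, s[12] = 40, s[13] = 28, s[14] = 4.
Since s[14] = s[2] = 4, the sequence is eventually periodic: after a pre-period of length 2 it cycles with period 12.
For n ≥ 2, s[n] depends only on (n - 2) mod 12. (635 - 2) mod 12 = 9, so s[635] = s[11] = 20.

20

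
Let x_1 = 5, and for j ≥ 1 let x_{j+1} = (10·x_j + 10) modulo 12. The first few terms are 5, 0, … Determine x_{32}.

Computing terms: x_1 = 5,  x_2 = 0,  x_3 = 10,  x_4 = 2,  x_5 = 6,  x_6 = 10.
Since x_6 = x_3 = 10, the sequence is eventually periodic: after a pre-period of length 2 it cycles with period 3.
For j ≥ 3, x_j depends only on (j - 3) mod 3. (32 - 3) mod 3 = 2, so x_{32} = x_5 = 6.

6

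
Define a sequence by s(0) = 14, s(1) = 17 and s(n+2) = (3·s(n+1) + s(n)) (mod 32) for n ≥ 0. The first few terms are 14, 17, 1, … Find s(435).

20

Computing terms: s(0) = 14,  s(1) = 17,  s(2) = 1,  s(3) = 20,  s(4) = 29,  s(5) = 11,  s(6) = 30,  s(7) = 5,  s(8) = 13,  s(9) = 12,  s(10) = 17,  s(11) = 31,  s(12) = 14,  s(13) = 9,  s(14) = 9,  s(15) = 4,  s(16) = 21,  s(17) = 3,  s(18) = 30,  s(19) = 29,  s(20) = 21,  s(21) = 28,  s(22) = 9,  s(23) = 23,  s(24) = 14,  s(25) = 1,  s(26) = 17,  s(27) = 20,  s(28) = 13,  s(29) = 27,  s(30) = 30,  s(31) = 21,  s(32) = 29,  s(33) = 12,  s(34) = 1,  s(35) = 15,  s(36) = 14,  s(37) = 25,  s(38) = 25,  s(39) = 4,  s(40) = 5,  s(41) = 19,  s(42) = 30,  s(43) = 13,  s(44) = 5,  s(45) = 28,  s(46) = 25,  s(47) = 7,  s(48) = 14,  s(49) = 17.
The sequence repeats with period 48.
So s(435) = s(0 + ((435-0) mod 48)) = s(3) = 20.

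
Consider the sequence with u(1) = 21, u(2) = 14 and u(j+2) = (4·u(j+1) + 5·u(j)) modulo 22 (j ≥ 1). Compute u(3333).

7

Computing terms: u(1) = 21, u(2) = 14, u(3) = 7, u(4) = 10, u(5) = 9, u(6) = 20, u(7) = 15, u(8) = 6, u(9) = 11, u(10) = 8, u(11) = 21, u(12) = 14.
Since (u(11), u(12)) = (u(1), u(2)) = (21, 14) (two consecutive terms determine the rest), the sequence is periodic with period 10.
(3333 - 1) mod 10 = 2, so u(3333) = u(3) = 7.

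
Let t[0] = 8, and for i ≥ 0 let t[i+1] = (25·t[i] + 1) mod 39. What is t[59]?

t[0] = 8; t[1] = 6; t[2] = 34; t[3] = 32; t[4] = 21; t[5] = 19; t[6] = 8.
The sequence repeats with period 6.
So t[59] = t[0 + ((59-0) mod 6)] = t[5] = 19.

19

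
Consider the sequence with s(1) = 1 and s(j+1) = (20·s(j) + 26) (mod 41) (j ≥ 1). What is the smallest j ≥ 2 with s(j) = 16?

Listing terms: s(1) = 1,  s(2) = 5,  s(3) = 3,  s(4) = 4,  s(5) = 24,  s(6) = 14,  s(7) = 19,  s(8) = 37,  s(9) = 28,  s(10) = 12,  s(11) = 20,  s(12) = 16,  s(13) = 18,  s(14) = 17,  s(15) = 38,  s(16) = 7,  s(17) = 2,  s(18) = 25,  s(19) = 34,  s(20) = 9,  s(21) = 1.
Since s(21) = s(1) = 1, the sequence is periodic with period 20.
The value 16 first appears (with j ≥ 2) at s(12).

12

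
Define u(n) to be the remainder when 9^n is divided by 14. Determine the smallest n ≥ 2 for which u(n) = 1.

u(1) = 9, u(2) = 11, u(3) = 1, u(4) = 9.
The sequence repeats with period 3.
The value 1 first appears (with n ≥ 2) at u(3).

3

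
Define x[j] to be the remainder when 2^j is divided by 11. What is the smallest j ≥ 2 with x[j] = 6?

Listing terms: x[1] = 2,  x[2] = 4,  x[3] = 8,  x[4] = 5,  x[5] = 10,  x[6] = 9,  x[7] = 7,  x[8] = 3,  x[9] = 6,  x[10] = 1,  x[11] = 2.
Since x[11] = x[1] = 2, the sequence is periodic with period 10.
The value 6 first appears (with j ≥ 2) at x[9].

9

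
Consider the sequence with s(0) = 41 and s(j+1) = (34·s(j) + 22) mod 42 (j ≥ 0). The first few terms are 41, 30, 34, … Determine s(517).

Computing terms: s(0) = 41; s(1) = 30; s(2) = 34; s(3) = 2; s(4) = 6; s(5) = 16; s(6) = 20; s(7) = 30.
Since s(7) = s(1) = 30, the sequence is eventually periodic: after a pre-period of length 1 it cycles with period 6.
For j ≥ 1, s(j) depends only on (j - 1) mod 6. (517 - 1) mod 6 = 0, so s(517) = s(1) = 30.

30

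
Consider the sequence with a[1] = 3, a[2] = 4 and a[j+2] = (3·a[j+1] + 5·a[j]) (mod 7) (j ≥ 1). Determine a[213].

Computing terms: a[1] = 3; a[2] = 4; a[3] = 6; a[4] = 3; a[5] = 4.
The sequence repeats with period 3.
(213 - 1) mod 3 = 2, so a[213] = a[3] = 6.

6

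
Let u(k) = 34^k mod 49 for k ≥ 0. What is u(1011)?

6

We have u(0) = 1,  u(1) = 34,  u(2) = 29,  u(3) = 6,  u(4) = 8,  u(5) = 27,  u(6) = 36,  u(7) = 48,  u(8) = 15,  u(9) = 20,  u(10) = 43,  u(11) = 41,  u(12) = 22,  u(13) = 13,  u(14) = 1.
The sequence repeats with period 14.
(1011 - 0) mod 14 = 3, so u(1011) = u(3) = 6.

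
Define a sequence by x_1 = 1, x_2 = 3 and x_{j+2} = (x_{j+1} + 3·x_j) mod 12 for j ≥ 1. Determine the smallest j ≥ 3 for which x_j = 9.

5

Listing terms: x_1 = 1,  x_2 = 3,  x_3 = 6,  x_4 = 3,  x_5 = 9,  x_6 = 6,  x_7 = 9,  x_8 = 3,  x_9 = 6.
Since (x_8, x_9) = (x_2, x_3) = (3, 6) (two consecutive terms determine the rest), the sequence is eventually periodic: after a pre-period of length 1 it cycles with period 6.
The value 9 first appears (with j ≥ 3) at x_5.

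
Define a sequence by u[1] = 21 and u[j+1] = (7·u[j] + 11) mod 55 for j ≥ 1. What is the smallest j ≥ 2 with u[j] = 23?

6

We have u[1] = 21; u[2] = 48; u[3] = 17; u[4] = 20; u[5] = 41; u[6] = 23; u[7] = 7; u[8] = 5; u[9] = 46; u[10] = 3; u[11] = 32; u[12] = 15; u[13] = 6; u[14] = 53; u[15] = 52; u[16] = 45; u[17] = 51; u[18] = 38; u[19] = 2; u[20] = 25; u[21] = 21.
The sequence repeats with period 20.
The value 23 first appears (with j ≥ 2) at u[6].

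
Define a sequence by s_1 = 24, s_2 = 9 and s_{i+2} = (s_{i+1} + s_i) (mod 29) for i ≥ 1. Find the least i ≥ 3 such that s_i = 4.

Computing terms: s_1 = 24, s_2 = 9, s_3 = 4, s_4 = 13, s_5 = 17, s_6 = 1, s_7 = 18, s_8 = 19, s_9 = 8, s_{10} = 27, s_{11} = 6, s_{12} = 4, s_{13} = 10, s_{14} = 14, s_{15} = 24, s_{16} = 9.
Since (s_{15}, s_{16}) = (s_1, s_2) = (24, 9) (two consecutive terms determine the rest), the sequence is periodic with period 14.
The value 4 first appears (with i ≥ 3) at s_3.

3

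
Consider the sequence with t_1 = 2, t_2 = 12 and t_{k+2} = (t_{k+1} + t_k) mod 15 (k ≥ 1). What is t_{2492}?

8

Computing terms: t_1 = 2; t_2 = 12; t_3 = 14; t_4 = 11; t_5 = 10; t_6 = 6; t_7 = 1; t_8 = 7; t_9 = 8; t_{10} = 0; t_{11} = 8; t_{12} = 8; t_{13} = 1; t_{14} = 9; t_{15} = 10; t_{16} = 4; t_{17} = 14; t_{18} = 3; t_{19} = 2; t_{20} = 5; t_{21} = 7; t_{22} = 12; t_{23} = 4; t_{24} = 1; t_{25} = 5; t_{26} = 6; t_{27} = 11; t_{28} = 2; t_{29} = 13; t_{30} = 0; t_{31} = 13; t_{32} = 13; t_{33} = 11; t_{34} = 9; t_{35} = 5; t_{36} = 14; t_{37} = 4; t_{38} = 3; t_{39} = 7; t_{40} = 10; t_{41} = 2; t_{42} = 12.
The sequence repeats with period 40.
So t_{2492} = t_{1 + ((2492-1) mod 40)} = t_{12} = 8.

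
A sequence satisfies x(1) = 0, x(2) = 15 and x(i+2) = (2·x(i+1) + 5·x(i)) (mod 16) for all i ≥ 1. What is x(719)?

2

We have x(1) = 0,  x(2) = 15,  x(3) = 14,  x(4) = 7,  x(5) = 4,  x(6) = 11,  x(7) = 10,  x(8) = 11,  x(9) = 8,  x(10) = 7,  x(11) = 6,  x(12) = 15,  x(13) = 12,  x(14) = 3,  x(15) = 2,  x(16) = 3,  x(17) = 0,  x(18) = 15.
The sequence repeats with period 16.
So x(719) = x(1 + ((719-1) mod 16)) = x(15) = 2.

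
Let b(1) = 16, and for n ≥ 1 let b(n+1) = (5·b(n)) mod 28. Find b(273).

We have b(1) = 16; b(2) = 24; b(3) = 8; b(4) = 12; b(5) = 4; b(6) = 20; b(7) = 16.
The sequence repeats with period 6.
So b(273) = b(1 + ((273-1) mod 6)) = b(3) = 8.

8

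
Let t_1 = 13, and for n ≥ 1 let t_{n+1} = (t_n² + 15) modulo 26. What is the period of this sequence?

4

Listing terms: t_1 = 13, t_2 = 2, t_3 = 19, t_4 = 12, t_5 = 3, t_6 = 24, t_7 = 19.
Since t_7 = t_3 = 19, the sequence is eventually periodic: after a pre-period of length 2 it cycles with period 4.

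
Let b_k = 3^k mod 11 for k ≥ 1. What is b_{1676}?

Listing terms: b_1 = 3; b_2 = 9; b_3 = 5; b_4 = 4; b_5 = 1; b_6 = 3.
Since b_6 = b_1 = 3, the sequence is periodic with period 5.
So b_{1676} = b_{1 + ((1676-1) mod 5)} = b_1 = 3.

3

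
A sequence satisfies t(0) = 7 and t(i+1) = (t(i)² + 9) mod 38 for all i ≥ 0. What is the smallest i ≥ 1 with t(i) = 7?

t(0) = 7, t(1) = 20, t(2) = 29, t(3) = 14, t(4) = 15, t(5) = 6, t(6) = 7.
The sequence repeats with period 6.
The value 7 next appears (with i ≥ 1) at t(6).

6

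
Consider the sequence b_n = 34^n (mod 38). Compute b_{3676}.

28

Listing terms: b_0 = 1,  b_1 = 34,  b_2 = 16,  b_3 = 12,  b_4 = 28,  b_5 = 2,  b_6 = 30,  b_7 = 32,  b_8 = 24,  b_9 = 18,  b_{10} = 4,  b_{11} = 22,  b_{12} = 26,  b_{13} = 10,  b_{14} = 36,  b_{15} = 8,  b_{16} = 6,  b_{17} = 14,  b_{18} = 20,  b_{19} = 34.
Since b_{19} = b_1 = 34, the sequence is eventually periodic: after a pre-period of length 1 it cycles with period 18.
For n ≥ 1, b_n depends only on (n - 1) mod 18. (3676 - 1) mod 18 = 3, so b_{3676} = b_4 = 28.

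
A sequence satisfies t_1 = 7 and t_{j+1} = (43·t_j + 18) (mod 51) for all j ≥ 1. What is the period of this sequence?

8

We have t_1 = 7,  t_2 = 13,  t_3 = 16,  t_4 = 43,  t_5 = 31,  t_6 = 25,  t_7 = 22,  t_8 = 46,  t_9 = 7.
Since t_9 = t_1 = 7, the sequence is periodic with period 8.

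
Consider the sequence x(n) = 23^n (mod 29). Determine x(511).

Listing terms: x(1) = 23; x(2) = 7; x(3) = 16; x(4) = 20; x(5) = 25; x(6) = 24; x(7) = 1; x(8) = 23.
The sequence repeats with period 7.
So x(511) = x(1 + ((511-1) mod 7)) = x(7) = 1.

1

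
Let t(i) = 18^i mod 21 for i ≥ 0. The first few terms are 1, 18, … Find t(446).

9

We have t(0) = 1, t(1) = 18, t(2) = 9, t(3) = 15, t(4) = 18.
Since t(4) = t(1) = 18, the sequence is eventually periodic: after a pre-period of length 1 it cycles with period 3.
For i ≥ 1, t(i) depends only on (i - 1) mod 3. (446 - 1) mod 3 = 1, so t(446) = t(2) = 9.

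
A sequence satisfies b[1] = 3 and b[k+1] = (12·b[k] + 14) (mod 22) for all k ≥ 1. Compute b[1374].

8

We have b[1] = 3,  b[2] = 6,  b[3] = 20,  b[4] = 12,  b[5] = 4,  b[6] = 18,  b[7] = 10,  b[8] = 2,  b[9] = 16,  b[10] = 8,  b[11] = 0,  b[12] = 14,  b[13] = 6.
Since b[13] = b[2] = 6, the sequence is eventually periodic: after a pre-period of length 1 it cycles with period 11.
For k ≥ 2, b[k] depends only on (k - 2) mod 11. (1374 - 2) mod 11 = 8, so b[1374] = b[10] = 8.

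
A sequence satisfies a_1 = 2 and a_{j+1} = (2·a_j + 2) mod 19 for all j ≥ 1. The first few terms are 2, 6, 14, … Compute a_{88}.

8

Computing terms: a_1 = 2; a_2 = 6; a_3 = 14; a_4 = 11; a_5 = 5; a_6 = 12; a_7 = 7; a_8 = 16; a_9 = 15; a_{10} = 13; a_{11} = 9; a_{12} = 1; a_{13} = 4; a_{14} = 10; a_{15} = 3; a_{16} = 8; a_{17} = 18; a_{18} = 0; a_{19} = 2.
Since a_{19} = a_1 = 2, the sequence is periodic with period 18.
(88 - 1) mod 18 = 15, so a_{88} = a_{16} = 8.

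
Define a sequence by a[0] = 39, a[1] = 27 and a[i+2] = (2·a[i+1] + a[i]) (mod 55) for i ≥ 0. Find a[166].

31

Listing terms: a[0] = 39, a[1] = 27, a[2] = 38, a[3] = 48, a[4] = 24, a[5] = 41, a[6] = 51, a[7] = 33, a[8] = 7, a[9] = 47, a[10] = 46, a[11] = 29, a[12] = 49, a[13] = 17, a[14] = 28, a[15] = 18, a[16] = 9, a[17] = 36, a[18] = 26, a[19] = 33, a[20] = 37, a[21] = 52, a[22] = 31, a[23] = 4, a[24] = 39, a[25] = 27.
The sequence repeats with period 24.
(166 - 0) mod 24 = 22, so a[166] = a[22] = 31.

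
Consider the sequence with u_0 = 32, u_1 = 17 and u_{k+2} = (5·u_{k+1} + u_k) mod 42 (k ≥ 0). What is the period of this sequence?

Listing terms: u_0 = 32,  u_1 = 17,  u_2 = 33,  u_3 = 14,  u_4 = 19,  u_5 = 25,  u_6 = 18,  u_7 = 31,  u_8 = 5,  u_9 = 14,  u_{10} = 33,  u_{11} = 11,  u_{12} = 4,  u_{13} = 31,  u_{14} = 33,  u_{15} = 28,  u_{16} = 5,  u_{17} = 11,  u_{18} = 18,  u_{19} = 17,  u_{20} = 19,  u_{21} = 28,  u_{22} = 33,  u_{23} = 25,  u_{24} = 32,  u_{25} = 17.
The sequence repeats with period 24.

24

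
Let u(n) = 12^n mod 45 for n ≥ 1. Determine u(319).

u(1) = 12, u(2) = 9, u(3) = 18, u(4) = 36, u(5) = 27, u(6) = 9.
Since u(6) = u(2) = 9, the sequence is eventually periodic: after a pre-period of length 1 it cycles with period 4.
For n ≥ 2, u(n) depends only on (n - 2) mod 4. (319 - 2) mod 4 = 1, so u(319) = u(3) = 18.

18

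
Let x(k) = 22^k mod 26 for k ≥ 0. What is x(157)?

x(0) = 1; x(1) = 22; x(2) = 16; x(3) = 14; x(4) = 22.
Since x(4) = x(1) = 22, the sequence is eventually periodic: after a pre-period of length 1 it cycles with period 3.
For k ≥ 1, x(k) depends only on (k - 1) mod 3. (157 - 1) mod 3 = 0, so x(157) = x(1) = 22.

22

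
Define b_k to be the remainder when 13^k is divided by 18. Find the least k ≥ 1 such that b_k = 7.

Listing terms: b_0 = 1; b_1 = 13; b_2 = 7; b_3 = 1.
The sequence repeats with period 3.
The value 7 first appears (with k ≥ 1) at b_2.

2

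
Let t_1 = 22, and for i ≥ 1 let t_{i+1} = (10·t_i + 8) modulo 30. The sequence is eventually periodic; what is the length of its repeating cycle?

We have t_1 = 22,  t_2 = 18,  t_3 = 8,  t_4 = 28,  t_5 = 18.
Since t_5 = t_2 = 18, the sequence is eventually periodic: after a pre-period of length 1 it cycles with period 3.

3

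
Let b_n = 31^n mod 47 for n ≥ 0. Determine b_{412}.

b_0 = 1; b_1 = 31; b_2 = 21; b_3 = 40; b_4 = 18; b_5 = 41; b_6 = 2; b_7 = 15; b_8 = 42; b_9 = 33; b_{10} = 36; b_{11} = 35; b_{12} = 4; b_{13} = 30; b_{14} = 37; b_{15} = 19; b_{16} = 25; b_{17} = 23; b_{18} = 8; b_{19} = 13; b_{20} = 27; b_{21} = 38; b_{22} = 3; b_{23} = 46; b_{24} = 16; b_{25} = 26; b_{26} = 7; b_{27} = 29; b_{28} = 6; b_{29} = 45; b_{30} = 32; b_{31} = 5; b_{32} = 14; b_{33} = 11; b_{34} = 12; b_{35} = 43; b_{36} = 17; b_{37} = 10; b_{38} = 28; b_{39} = 22; b_{40} = 24; b_{41} = 39; b_{42} = 34; b_{43} = 20; b_{44} = 9; b_{45} = 44; b_{46} = 1.
Since b_{46} = b_0 = 1, the sequence is periodic with period 46.
(412 - 0) mod 46 = 44, so b_{412} = b_{44} = 9.

9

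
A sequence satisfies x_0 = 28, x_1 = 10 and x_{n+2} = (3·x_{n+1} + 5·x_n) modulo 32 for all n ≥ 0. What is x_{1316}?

We have x_0 = 28; x_1 = 10; x_2 = 10; x_3 = 16; x_4 = 2; x_5 = 22; x_6 = 12; x_7 = 18; x_8 = 18; x_9 = 16; x_{10} = 10; x_{11} = 14; x_{12} = 28; x_{13} = 26; x_{14} = 26; x_{15} = 16; x_{16} = 18; x_{17} = 6; x_{18} = 12; x_{19} = 2; x_{20} = 2; x_{21} = 16; x_{22} = 26; x_{23} = 30; x_{24} = 28; x_{25} = 10.
The sequence repeats with period 24.
(1316 - 0) mod 24 = 20, so x_{1316} = x_{20} = 2.

2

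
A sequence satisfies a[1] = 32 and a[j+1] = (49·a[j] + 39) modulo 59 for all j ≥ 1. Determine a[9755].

23

Listing terms: a[1] = 32,  a[2] = 14,  a[3] = 17,  a[4] = 46,  a[5] = 51,  a[6] = 1,  a[7] = 29,  a[8] = 44,  a[9] = 12,  a[10] = 37,  a[11] = 23,  a[12] = 45,  a[13] = 2,  a[14] = 19,  a[15] = 26,  a[16] = 15,  a[17] = 7,  a[18] = 28,  a[19] = 54,  a[20] = 30,  a[21] = 34,  a[22] = 53,  a[23] = 40,  a[24] = 52,  a[25] = 50,  a[26] = 11,  a[27] = 47,  a[28] = 41,  a[29] = 42,  a[30] = 32.
The sequence repeats with period 29.
So a[9755] = a[1 + ((9755-1) mod 29)] = a[11] = 23.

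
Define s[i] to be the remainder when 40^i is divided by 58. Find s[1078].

28

Listing terms: s[0] = 1, s[1] = 40, s[2] = 34, s[3] = 26, s[4] = 54, s[5] = 14, s[6] = 38, s[7] = 12, s[8] = 16, s[9] = 2, s[10] = 22, s[11] = 10, s[12] = 52, s[13] = 50, s[14] = 28, s[15] = 18, s[16] = 24, s[17] = 32, s[18] = 4, s[19] = 44, s[20] = 20, s[21] = 46, s[22] = 42, s[23] = 56, s[24] = 36, s[25] = 48, s[26] = 6, s[27] = 8, s[28] = 30, s[29] = 40.
Since s[29] = s[1] = 40, the sequence is eventually periodic: after a pre-period of length 1 it cycles with period 28.
For i ≥ 1, s[i] depends only on (i - 1) mod 28. (1078 - 1) mod 28 = 13, so s[1078] = s[14] = 28.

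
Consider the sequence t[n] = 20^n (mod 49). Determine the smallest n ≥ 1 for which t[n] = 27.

Computing terms: t[0] = 1, t[1] = 20, t[2] = 8, t[3] = 13, t[4] = 15, t[5] = 6, t[6] = 22, t[7] = 48, t[8] = 29, t[9] = 41, t[10] = 36, t[11] = 34, t[12] = 43, t[13] = 27, t[14] = 1.
Since t[14] = t[0] = 1, the sequence is periodic with period 14.
The value 27 first appears (with n ≥ 1) at t[13].

13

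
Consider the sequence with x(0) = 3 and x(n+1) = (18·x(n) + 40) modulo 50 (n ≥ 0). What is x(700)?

28

We have x(0) = 3; x(1) = 44; x(2) = 32; x(3) = 16; x(4) = 28; x(5) = 44.
Since x(5) = x(1) = 44, the sequence is eventually periodic: after a pre-period of length 1 it cycles with period 4.
For n ≥ 1, x(n) depends only on (n - 1) mod 4. (700 - 1) mod 4 = 3, so x(700) = x(4) = 28.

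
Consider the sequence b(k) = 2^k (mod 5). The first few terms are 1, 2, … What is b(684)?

1

Listing terms: b(0) = 1; b(1) = 2; b(2) = 4; b(3) = 3; b(4) = 1.
Since b(4) = b(0) = 1, the sequence is periodic with period 4.
So b(684) = b(0 + ((684-0) mod 4)) = b(0) = 1.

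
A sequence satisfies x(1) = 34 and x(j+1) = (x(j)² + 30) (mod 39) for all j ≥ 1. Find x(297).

13

We have x(1) = 34, x(2) = 16, x(3) = 13, x(4) = 4, x(5) = 7, x(6) = 1, x(7) = 31, x(8) = 16.
Since x(8) = x(2) = 16, the sequence is eventually periodic: after a pre-period of length 1 it cycles with period 6.
For j ≥ 2, x(j) depends only on (j - 2) mod 6. (297 - 2) mod 6 = 1, so x(297) = x(3) = 13.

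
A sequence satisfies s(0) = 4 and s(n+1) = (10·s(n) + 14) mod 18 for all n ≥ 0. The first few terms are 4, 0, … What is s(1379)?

Computing terms: s(0) = 4; s(1) = 0; s(2) = 14; s(3) = 10; s(4) = 6; s(5) = 2; s(6) = 16; s(7) = 12; s(8) = 8; s(9) = 4.
The sequence repeats with period 9.
(1379 - 0) mod 9 = 2, so s(1379) = s(2) = 14.

14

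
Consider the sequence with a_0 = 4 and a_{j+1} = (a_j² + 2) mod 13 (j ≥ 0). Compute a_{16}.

11

Computing terms: a_0 = 4; a_1 = 5; a_2 = 1; a_3 = 3; a_4 = 11; a_5 = 6; a_6 = 12; a_7 = 3.
Since a_7 = a_3 = 3, the sequence is eventually periodic: after a pre-period of length 3 it cycles with period 4.
For j ≥ 3, a_j depends only on (j - 3) mod 4. (16 - 3) mod 4 = 1, so a_{16} = a_4 = 11.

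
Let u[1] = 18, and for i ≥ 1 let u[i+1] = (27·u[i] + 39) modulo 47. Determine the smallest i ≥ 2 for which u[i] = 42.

6

u[1] = 18, u[2] = 8, u[3] = 20, u[4] = 15, u[5] = 21, u[6] = 42, u[7] = 45, u[8] = 32, u[9] = 10, u[10] = 27, u[11] = 16, u[12] = 1, u[13] = 19, u[14] = 35, u[15] = 44, u[16] = 5, u[17] = 33, u[18] = 37, u[19] = 4, u[20] = 6, u[21] = 13, u[22] = 14, u[23] = 41, u[24] = 18.
Since u[24] = u[1] = 18, the sequence is periodic with period 23.
The value 42 first appears (with i ≥ 2) at u[6].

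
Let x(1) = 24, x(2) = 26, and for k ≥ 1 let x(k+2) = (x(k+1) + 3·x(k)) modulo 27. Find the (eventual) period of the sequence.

Computing terms: x(1) = 24,  x(2) = 26,  x(3) = 17,  x(4) = 14,  x(5) = 11,  x(6) = 26,  x(7) = 5,  x(8) = 2,  x(9) = 17,  x(10) = 23,  x(11) = 20,  x(12) = 8,  x(13) = 14,  x(14) = 11.
Since (x(13), x(14)) = (x(4), x(5)) = (14, 11) (two consecutive terms determine the rest), the sequence is eventually periodic: after a pre-period of length 3 it cycles with period 9.

9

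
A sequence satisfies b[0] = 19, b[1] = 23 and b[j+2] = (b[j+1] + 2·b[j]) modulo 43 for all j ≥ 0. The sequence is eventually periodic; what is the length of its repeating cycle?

b[0] = 19, b[1] = 23, b[2] = 18, b[3] = 21, b[4] = 14, b[5] = 13, b[6] = 41, b[7] = 24, b[8] = 20, b[9] = 25, b[10] = 22, b[11] = 29, b[12] = 30, b[13] = 2, b[14] = 19, b[15] = 23.
The sequence repeats with period 14.

14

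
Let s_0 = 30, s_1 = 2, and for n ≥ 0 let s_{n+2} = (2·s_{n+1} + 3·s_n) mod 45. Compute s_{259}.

14

s_0 = 30; s_1 = 2; s_2 = 4; s_3 = 14; s_4 = 40; s_5 = 32; s_6 = 4; s_7 = 14.
Since (s_6, s_7) = (s_2, s_3) = (4, 14) (two consecutive terms determine the rest), the sequence is eventually periodic: after a pre-period of length 2 it cycles with period 4.
For n ≥ 2, s_n depends only on (n - 2) mod 4. (259 - 2) mod 4 = 1, so s_{259} = s_3 = 14.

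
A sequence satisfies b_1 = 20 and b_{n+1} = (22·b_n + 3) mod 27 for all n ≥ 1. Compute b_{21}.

b_1 = 20,  b_2 = 11,  b_3 = 2,  b_4 = 20.
The sequence repeats with period 3.
So b_{21} = b_{1 + ((21-1) mod 3)} = b_3 = 2.

2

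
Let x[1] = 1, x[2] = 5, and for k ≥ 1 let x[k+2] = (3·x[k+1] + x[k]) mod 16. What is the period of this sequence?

Listing terms: x[1] = 1, x[2] = 5, x[3] = 0, x[4] = 5, x[5] = 15, x[6] = 2, x[7] = 5, x[8] = 1, x[9] = 8, x[10] = 9, x[11] = 3, x[12] = 2, x[13] = 9, x[14] = 13, x[15] = 0, x[16] = 13, x[17] = 7, x[18] = 2, x[19] = 13, x[20] = 9, x[21] = 8, x[22] = 1, x[23] = 11, x[24] = 2, x[25] = 1, x[26] = 5.
Since (x[25], x[26]) = (x[1], x[2]) = (1, 5) (two consecutive terms determine the rest), the sequence is periodic with period 24.

24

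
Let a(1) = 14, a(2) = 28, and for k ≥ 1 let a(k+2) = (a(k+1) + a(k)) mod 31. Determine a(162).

7

We have a(1) = 14, a(2) = 28, a(3) = 11, a(4) = 8, a(5) = 19, a(6) = 27, a(7) = 15, a(8) = 11, a(9) = 26, a(10) = 6, a(11) = 1, a(12) = 7, a(13) = 8, a(14) = 15, a(15) = 23, a(16) = 7, a(17) = 30, a(18) = 6, a(19) = 5, a(20) = 11, a(21) = 16, a(22) = 27, a(23) = 12, a(24) = 8, a(25) = 20, a(26) = 28, a(27) = 17, a(28) = 14, a(29) = 0, a(30) = 14, a(31) = 14, a(32) = 28.
Since (a(31), a(32)) = (a(1), a(2)) = (14, 28) (two consecutive terms determine the rest), the sequence is periodic with period 30.
(162 - 1) mod 30 = 11, so a(162) = a(12) = 7.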